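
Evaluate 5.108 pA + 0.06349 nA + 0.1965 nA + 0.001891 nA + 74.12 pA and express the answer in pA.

In pA:
  5.108 pA → 5.108
  0.06349 nA = 0.06349 × 10³ pA = 63.49
  0.1965 nA = 0.1965 × 10³ pA = 196.5
  0.001891 nA = 0.001891 × 10³ pA = 1.891
  74.12 pA → 74.12
Sum: 5.108 + 63.49 + 196.5 + 1.891 + 74.12 = 341.109

341.109 pA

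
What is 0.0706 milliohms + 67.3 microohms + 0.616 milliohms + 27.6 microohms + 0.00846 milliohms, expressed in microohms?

In microohms:
  0.0706 milliohms = 0.0706 × 10^3 microohms = 70.6
  67.3 microohms → 67.3
  0.616 milliohms = 0.616 × 10^3 microohms = 616
  27.6 microohms → 27.6
  0.00846 milliohms = 0.00846 × 10^3 microohms = 8.46
Sum: 70.6 + 67.3 + 616 + 27.6 + 8.46 = 789.96

789.96 microohms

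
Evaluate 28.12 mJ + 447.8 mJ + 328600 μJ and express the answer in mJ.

804.52 mJ

In mJ:
  28.12 mJ → 28.12
  447.8 mJ → 447.8
  328600 μJ = 328600e-3 mJ = 328.6
Sum: 28.12 + 447.8 + 328.6 = 804.52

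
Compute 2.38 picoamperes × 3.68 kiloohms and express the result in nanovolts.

8.7584 nanovolts

2.38 × 10⁻¹² × 3.68 × 10³ = 8.7584 × 10⁻⁹ V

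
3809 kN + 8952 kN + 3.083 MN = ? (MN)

In MN:
  3809 kN = 3809e-3 MN = 3.809
  8952 kN = 8952e-3 MN = 8.952
  3.083 MN → 3.083
Sum: 3.809 + 8.952 + 3.083 = 15.844

15.844 MN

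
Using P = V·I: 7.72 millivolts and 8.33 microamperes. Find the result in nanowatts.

7.72 × 10⁻³ × 8.33 × 10⁻⁶ = 64.3076 × 10⁻⁹ W

64.3076 nanowatts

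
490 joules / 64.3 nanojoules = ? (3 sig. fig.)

(490) / (64.3 × 10^-9) = 7.621 × 10^9

7620000000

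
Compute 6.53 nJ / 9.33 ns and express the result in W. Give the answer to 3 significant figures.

0.700 W

(6.53 × 10⁻⁹) / (9.33 × 10⁻⁹) = 0.69989 W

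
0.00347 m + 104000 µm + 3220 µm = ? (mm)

110.69 mm

In mm:
  0.00347 m = 0.00347 × 10³ mm = 3.47
  104000 µm = 104000 × 10⁻³ mm = 104
  3220 µm = 3220 × 10⁻³ mm = 3.22
Sum: 3.47 + 104 + 3.22 = 110.69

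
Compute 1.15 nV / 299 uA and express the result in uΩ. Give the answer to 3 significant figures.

(1.15 × 10^-9) / (299 × 10^-6) = 0.0038462 × 10^-3 Ω

3.85 uΩ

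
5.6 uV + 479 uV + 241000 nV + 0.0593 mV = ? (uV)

784.9 uV

In uV:
  5.6 uV → 5.6
  479 uV → 479
  241000 nV = 241000e-3 uV = 241
  0.0593 mV = 0.0593e3 uV = 59.3
Sum: 5.6 + 479 + 241 + 59.3 = 784.9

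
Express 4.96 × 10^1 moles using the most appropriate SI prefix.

= 49.6 moles; mantissa already in [1, 1000).

49.6 moles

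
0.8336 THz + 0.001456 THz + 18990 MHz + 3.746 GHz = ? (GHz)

In GHz:
  0.8336 THz = 0.8336 × 10³ GHz = 833.6
  0.001456 THz = 0.001456 × 10³ GHz = 1.456
  18990 MHz = 18990 × 10⁻³ GHz = 18.99
  3.746 GHz → 3.746
Sum: 833.6 + 1.456 + 18.99 + 3.746 = 857.792

857.792 GHz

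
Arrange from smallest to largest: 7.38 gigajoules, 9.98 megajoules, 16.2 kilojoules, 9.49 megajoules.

16.2 kilojoules < 9.49 megajoules < 9.98 megajoules < 7.38 gigajoules

7.38 gigajoules = 7380000000 joules
9.98 megajoules = 9980000 joules
16.2 kilojoules = 16200 joules
9.49 megajoules = 9490000 joules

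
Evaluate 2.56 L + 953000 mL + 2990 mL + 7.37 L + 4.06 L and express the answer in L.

In L:
  2.56 L → 2.56
  953000 mL = 953000 × 10⁻³ L = 953
  2990 mL = 2990 × 10⁻³ L = 2.99
  7.37 L → 7.37
  4.06 L → 4.06
Sum: 2.56 + 953 + 2.99 + 7.37 + 4.06 = 969.98

969.98 L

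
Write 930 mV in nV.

milli = 1e-3, nano = 1e-9; factor is 1e6.
930 × 1e6 = 930000000

930000000 nV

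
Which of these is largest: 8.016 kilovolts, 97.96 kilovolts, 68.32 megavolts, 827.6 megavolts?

827.6 megavolts

8.016 kilovolts = 8016 volts
97.96 kilovolts = 97960 volts
68.32 megavolts = 68320000 volts
827.6 megavolts = 827600000 volts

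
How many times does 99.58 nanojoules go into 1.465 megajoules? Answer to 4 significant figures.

(1.465 × 10^6) / (99.58 × 10^-9) = 0.014712 × 10^15

14710000000000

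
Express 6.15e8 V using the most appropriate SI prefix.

= 615e6 V; 1e6 is mega.

615 MV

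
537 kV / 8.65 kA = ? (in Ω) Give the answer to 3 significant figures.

(537 × 10^3) / (8.65 × 10^3) = 62.081 Ω

62.1 Ω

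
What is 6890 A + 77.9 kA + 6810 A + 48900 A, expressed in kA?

In kA:
  6890 A = 6890 × 10⁻³ kA = 6.89
  77.9 kA → 77.9
  6810 A = 6810 × 10⁻³ kA = 6.81
  48900 A = 48900 × 10⁻³ kA = 48.9
Sum: 6.89 + 77.9 + 6.81 + 48.9 = 140.5

140.5 kA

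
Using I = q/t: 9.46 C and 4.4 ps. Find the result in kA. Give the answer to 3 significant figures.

2150000000 kA

(9.46) / (4.4 × 10⁻¹²) = 2.15 × 10¹² A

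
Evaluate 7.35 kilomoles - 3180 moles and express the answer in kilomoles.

4.17 kilomoles

In kilomoles:
  7.35 kilomoles → 7.35
  3180 moles = 3180e-3 kilomoles = 3.18
Difference: 7.35 - 3.18 = 4.17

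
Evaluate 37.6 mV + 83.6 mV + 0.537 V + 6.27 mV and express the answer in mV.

664.47 mV

In mV:
  37.6 mV → 37.6
  83.6 mV → 83.6
  0.537 V = 0.537e3 mV = 537
  6.27 mV → 6.27
Sum: 37.6 + 83.6 + 537 + 6.27 = 664.47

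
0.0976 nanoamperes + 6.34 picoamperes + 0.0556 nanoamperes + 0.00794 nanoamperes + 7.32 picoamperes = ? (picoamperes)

In picoamperes:
  0.0976 nanoamperes = 0.0976 × 10³ picoamperes = 97.6
  6.34 picoamperes → 6.34
  0.0556 nanoamperes = 0.0556 × 10³ picoamperes = 55.6
  0.00794 nanoamperes = 0.00794 × 10³ picoamperes = 7.94
  7.32 picoamperes → 7.32
Sum: 97.6 + 6.34 + 55.6 + 7.94 + 7.32 = 174.8

174.8 picoamperes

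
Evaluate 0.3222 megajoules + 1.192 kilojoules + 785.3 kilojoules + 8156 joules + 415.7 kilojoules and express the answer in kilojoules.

In kilojoules:
  0.3222 megajoules = 0.3222 × 10³ kilojoules = 322.2
  1.192 kilojoules → 1.192
  785.3 kilojoules → 785.3
  8156 joules = 8156 × 10⁻³ kilojoules = 8.156
  415.7 kilojoules → 415.7
Sum: 322.2 + 1.192 + 785.3 + 8.156 + 415.7 = 1532.548

1532.548 kilojoules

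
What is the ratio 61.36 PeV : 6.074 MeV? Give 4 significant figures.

(61.36 × 10^15) / (6.074 × 10^6) = 10.102 × 10^9

10100000000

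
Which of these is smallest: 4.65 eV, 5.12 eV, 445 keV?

4.65 eV

4.65 eV = 4.65 eV
5.12 eV = 5.12 eV
445 keV = 445000 eV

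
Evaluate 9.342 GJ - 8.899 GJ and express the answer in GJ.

0.443 GJ

In GJ:
  9.342 GJ → 9.342
  8.899 GJ → 8.899
Difference: 9.342 - 8.899 = 0.443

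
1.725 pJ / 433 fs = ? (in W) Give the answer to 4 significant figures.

(1.725 × 10^-12) / (433 × 10^-15) = 0.00398383 × 10^3 W

3.984 W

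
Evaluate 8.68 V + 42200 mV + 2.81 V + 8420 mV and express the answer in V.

62.11 V

In V:
  8.68 V → 8.68
  42200 mV = 42200 × 10^-3 V = 42.2
  2.81 V → 2.81
  8420 mV = 8420 × 10^-3 V = 8.42
Sum: 8.68 + 42.2 + 2.81 + 8.42 = 62.11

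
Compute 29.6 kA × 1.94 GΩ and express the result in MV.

57424000 MV

29.6e3 × 1.94e9 = 57.424e12 V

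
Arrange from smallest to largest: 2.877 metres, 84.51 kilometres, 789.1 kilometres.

2.877 metres < 84.51 kilometres < 789.1 kilometres

2.877 metres = 2.877 metres
84.51 kilometres = 84510 metres
789.1 kilometres = 789100 metres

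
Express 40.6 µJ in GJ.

micro = 10^-6, giga = 10^9; factor is 10^-15.
40.6 × 10^-15 = 0.0000000000000406

0.0000000000000406 GJ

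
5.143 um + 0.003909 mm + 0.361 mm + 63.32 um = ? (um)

433.372 um

In um:
  5.143 um → 5.143
  0.003909 mm = 0.003909 × 10³ um = 3.909
  0.361 mm = 0.361 × 10³ um = 361
  63.32 um → 63.32
Sum: 5.143 + 3.909 + 361 + 63.32 = 433.372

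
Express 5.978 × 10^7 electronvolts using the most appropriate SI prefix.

= 59.78 × 10^6 electronvolts; 10^6 is mega.

59.78 megaelectronvolts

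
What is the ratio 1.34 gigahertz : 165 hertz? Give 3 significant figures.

8120000

(1.34 × 10⁹) / (165) = 0.008121 × 10⁹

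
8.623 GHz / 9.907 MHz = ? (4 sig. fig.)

(8.623e9) / (9.907e6) = 0.87039e3

870.4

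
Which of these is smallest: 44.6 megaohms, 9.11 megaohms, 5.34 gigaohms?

44.6 megaohms = 44600000 ohms
9.11 megaohms = 9110000 ohms
5.34 gigaohms = 5340000000 ohms

9.11 megaohms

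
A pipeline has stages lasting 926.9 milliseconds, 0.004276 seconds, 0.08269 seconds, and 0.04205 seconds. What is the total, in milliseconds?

In milliseconds:
  926.9 milliseconds → 926.9
  0.004276 seconds = 0.004276e3 milliseconds = 4.276
  0.08269 seconds = 0.08269e3 milliseconds = 82.69
  0.04205 seconds = 0.04205e3 milliseconds = 42.05
Sum: 926.9 + 4.276 + 82.69 + 42.05 = 1055.916

1055.916 milliseconds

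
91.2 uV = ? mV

micro = 1e-6, milli = 1e-3; factor is 1e-3.
91.2 × 1e-3 = 0.0912

0.0912 mV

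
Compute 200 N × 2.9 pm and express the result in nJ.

0.58 nJ

200 × 2.9 × 10^-12 = 580 × 10^-12 J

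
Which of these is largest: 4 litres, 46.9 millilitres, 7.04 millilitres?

4 litres = 4 litres
46.9 millilitres = 0.0469 litres
7.04 millilitres = 0.00704 litres

4 litres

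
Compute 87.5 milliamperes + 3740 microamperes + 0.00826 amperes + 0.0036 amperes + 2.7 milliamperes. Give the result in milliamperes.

105.8 milliamperes

In milliamperes:
  87.5 milliamperes → 87.5
  3740 microamperes = 3740 × 10^-3 milliamperes = 3.74
  0.00826 amperes = 0.00826 × 10^3 milliamperes = 8.26
  0.0036 amperes = 0.0036 × 10^3 milliamperes = 3.6
  2.7 milliamperes → 2.7
Sum: 87.5 + 3.74 + 8.26 + 3.6 + 2.7 = 105.8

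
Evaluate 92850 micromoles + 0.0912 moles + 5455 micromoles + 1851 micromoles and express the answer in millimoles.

191.356 millimoles

In millimoles:
  92850 micromoles = 92850e-3 millimoles = 92.85
  0.0912 moles = 0.0912e3 millimoles = 91.2
  5455 micromoles = 5455e-3 millimoles = 5.455
  1851 micromoles = 1851e-3 millimoles = 1.851
Sum: 92.85 + 91.2 + 5.455 + 1.851 = 191.356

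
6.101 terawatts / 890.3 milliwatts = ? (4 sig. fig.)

6853000000000

(6.101 × 10^12) / (890.3 × 10^-3) = 0.0068527 × 10^15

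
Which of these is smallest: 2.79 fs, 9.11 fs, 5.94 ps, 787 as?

787 as

2.79 fs = 0.00000000000000279 s
9.11 fs = 0.00000000000000911 s
5.94 ps = 0.00000000000594 s
787 as = 0.000000000000000787 s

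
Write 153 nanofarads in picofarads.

153000 picofarads

nano = 1e-9, pico = 1e-12; factor is 1e3.
153 × 1e3 = 153000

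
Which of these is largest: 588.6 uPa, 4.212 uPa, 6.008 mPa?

6.008 mPa

588.6 uPa = 0.0005886 Pa
4.212 uPa = 0.000004212 Pa
6.008 mPa = 0.006008 Pa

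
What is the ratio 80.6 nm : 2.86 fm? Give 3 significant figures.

28200000

(80.6 × 10⁻⁹) / (2.86 × 10⁻¹⁵) = 28.18 × 10⁶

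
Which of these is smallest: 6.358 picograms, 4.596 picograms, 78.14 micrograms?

6.358 picograms = 0.000000000006358 grams
4.596 picograms = 0.000000000004596 grams
78.14 micrograms = 0.00007814 grams

4.596 picograms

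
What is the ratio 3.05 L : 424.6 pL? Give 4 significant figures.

(3.05) / (424.6e-12) = 0.0071832e12

7183000000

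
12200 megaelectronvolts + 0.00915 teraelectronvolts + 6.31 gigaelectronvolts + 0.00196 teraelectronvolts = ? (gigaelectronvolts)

29.62 gigaelectronvolts

In gigaelectronvolts:
  12200 megaelectronvolts = 12200 × 10^-3 gigaelectronvolts = 12.2
  0.00915 teraelectronvolts = 0.00915 × 10^3 gigaelectronvolts = 9.15
  6.31 gigaelectronvolts → 6.31
  0.00196 teraelectronvolts = 0.00196 × 10^3 gigaelectronvolts = 1.96
Sum: 12.2 + 9.15 + 6.31 + 1.96 = 29.62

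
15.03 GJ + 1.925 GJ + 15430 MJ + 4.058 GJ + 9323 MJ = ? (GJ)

45.766 GJ

In GJ:
  15.03 GJ → 15.03
  1.925 GJ → 1.925
  15430 MJ = 15430e-3 GJ = 15.43
  4.058 GJ → 4.058
  9323 MJ = 9323e-3 GJ = 9.323
Sum: 15.03 + 1.925 + 15.43 + 4.058 + 9.323 = 45.766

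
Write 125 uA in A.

micro = 10^-6, (no prefix) = 10^0; factor is 10^-6.
125 × 10^-6 = 0.000125

0.000125 A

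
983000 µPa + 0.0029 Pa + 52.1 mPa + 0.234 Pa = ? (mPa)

In mPa:
  983000 µPa = 983000e-3 mPa = 983
  0.0029 Pa = 0.0029e3 mPa = 2.9
  52.1 mPa → 52.1
  0.234 Pa = 0.234e3 mPa = 234
Sum: 983 + 2.9 + 52.1 + 234 = 1272

1272 mPa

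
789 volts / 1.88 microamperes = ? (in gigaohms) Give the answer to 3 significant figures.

0.420 gigaohms

(789) / (1.88 × 10^-6) = 419.68 × 10^6 Ω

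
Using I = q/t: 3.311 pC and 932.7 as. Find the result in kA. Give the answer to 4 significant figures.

(3.311e-12) / (932.7e-18) = 0.00354991e6 A

3.550 kA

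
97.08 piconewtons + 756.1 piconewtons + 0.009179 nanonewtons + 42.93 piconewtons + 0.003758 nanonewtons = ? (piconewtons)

In piconewtons:
  97.08 piconewtons → 97.08
  756.1 piconewtons → 756.1
  0.009179 nanonewtons = 0.009179 × 10³ piconewtons = 9.179
  42.93 piconewtons → 42.93
  0.003758 nanonewtons = 0.003758 × 10³ piconewtons = 3.758
Sum: 97.08 + 756.1 + 9.179 + 42.93 + 3.758 = 909.047

909.047 piconewtons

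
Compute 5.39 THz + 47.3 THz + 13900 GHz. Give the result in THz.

In THz:
  5.39 THz → 5.39
  47.3 THz → 47.3
  13900 GHz = 13900e-3 THz = 13.9
Sum: 5.39 + 47.3 + 13.9 = 66.59

66.59 THz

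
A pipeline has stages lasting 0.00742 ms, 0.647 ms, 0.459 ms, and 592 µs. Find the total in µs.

In µs:
  0.00742 ms = 0.00742 × 10^3 µs = 7.42
  0.647 ms = 0.647 × 10^3 µs = 647
  0.459 ms = 0.459 × 10^3 µs = 459
  592 µs → 592
Sum: 7.42 + 647 + 459 + 592 = 1705.42

1705.42 µs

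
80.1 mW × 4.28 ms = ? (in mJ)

80.1 × 10^-3 × 4.28 × 10^-3 = 342.828 × 10^-6 J

0.342828 mJ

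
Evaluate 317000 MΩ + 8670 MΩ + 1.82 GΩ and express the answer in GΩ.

327.49 GΩ

In GΩ:
  317000 MΩ = 317000 × 10^-3 GΩ = 317
  8670 MΩ = 8670 × 10^-3 GΩ = 8.67
  1.82 GΩ → 1.82
Sum: 317 + 8.67 + 1.82 = 327.49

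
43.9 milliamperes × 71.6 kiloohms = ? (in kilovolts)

43.9 × 10⁻³ × 71.6 × 10³ = 3143.24 V

3.14324 kilovolts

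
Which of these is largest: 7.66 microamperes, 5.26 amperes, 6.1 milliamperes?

5.26 amperes

7.66 microamperes = 0.00000766 amperes
5.26 amperes = 5.26 amperes
6.1 milliamperes = 0.0061 amperes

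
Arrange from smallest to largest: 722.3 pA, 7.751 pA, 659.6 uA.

7.751 pA < 722.3 pA < 659.6 uA

722.3 pA = 0.0000000007223 A
7.751 pA = 0.000000000007751 A
659.6 uA = 0.0006596 A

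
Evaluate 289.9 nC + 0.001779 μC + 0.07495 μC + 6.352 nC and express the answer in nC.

In nC:
  289.9 nC → 289.9
  0.001779 μC = 0.001779 × 10³ nC = 1.779
  0.07495 μC = 0.07495 × 10³ nC = 74.95
  6.352 nC → 6.352
Sum: 289.9 + 1.779 + 74.95 + 6.352 = 372.981

372.981 nC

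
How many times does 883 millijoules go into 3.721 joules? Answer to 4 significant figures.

(3.721) / (883e-3) = 0.004214e3

4.214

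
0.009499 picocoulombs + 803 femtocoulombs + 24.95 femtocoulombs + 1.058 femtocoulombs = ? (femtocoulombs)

In femtocoulombs:
  0.009499 picocoulombs = 0.009499e3 femtocoulombs = 9.499
  803 femtocoulombs → 803
  24.95 femtocoulombs → 24.95
  1.058 femtocoulombs → 1.058
Sum: 9.499 + 803 + 24.95 + 1.058 = 838.507

838.507 femtocoulombs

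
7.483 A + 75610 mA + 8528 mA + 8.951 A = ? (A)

100.572 A

In A:
  7.483 A → 7.483
  75610 mA = 75610e-3 A = 75.61
  8528 mA = 8528e-3 A = 8.528
  8.951 A → 8.951
Sum: 7.483 + 75.61 + 8.528 + 8.951 = 100.572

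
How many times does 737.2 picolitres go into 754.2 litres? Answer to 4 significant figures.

1023000000000

(754.2) / (737.2e-12) = 1.0231e12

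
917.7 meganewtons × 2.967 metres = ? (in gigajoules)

2.7228159 gigajoules

917.7 × 10⁶ × 2.967 = 2722.8159 × 10⁶ J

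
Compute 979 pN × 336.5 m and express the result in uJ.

0.3294335 uJ

979 × 10⁻¹² × 336.5 = 329433.5 × 10⁻¹² J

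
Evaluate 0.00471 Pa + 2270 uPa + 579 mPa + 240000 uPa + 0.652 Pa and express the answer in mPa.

In mPa:
  0.00471 Pa = 0.00471 × 10^3 mPa = 4.71
  2270 uPa = 2270 × 10^-3 mPa = 2.27
  579 mPa → 579
  240000 uPa = 240000 × 10^-3 mPa = 240
  0.652 Pa = 0.652 × 10^3 mPa = 652
Sum: 4.71 + 2.27 + 579 + 240 + 652 = 1477.98

1477.98 mPa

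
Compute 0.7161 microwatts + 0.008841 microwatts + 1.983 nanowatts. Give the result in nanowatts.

726.924 nanowatts

In nanowatts:
  0.7161 microwatts = 0.7161 × 10³ nanowatts = 716.1
  0.008841 microwatts = 0.008841 × 10³ nanowatts = 8.841
  1.983 nanowatts → 1.983
Sum: 716.1 + 8.841 + 1.983 = 726.924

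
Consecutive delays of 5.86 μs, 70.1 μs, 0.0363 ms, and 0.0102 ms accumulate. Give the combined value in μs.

In μs:
  5.86 μs → 5.86
  70.1 μs → 70.1
  0.0363 ms = 0.0363 × 10^3 μs = 36.3
  0.0102 ms = 0.0102 × 10^3 μs = 10.2
Sum: 5.86 + 70.1 + 36.3 + 10.2 = 122.46

122.46 μs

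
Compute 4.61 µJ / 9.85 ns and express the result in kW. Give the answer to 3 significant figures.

(4.61 × 10^-6) / (9.85 × 10^-9) = 0.46802 × 10^3 W

0.468 kW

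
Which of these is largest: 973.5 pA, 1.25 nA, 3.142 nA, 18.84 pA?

973.5 pA = 0.0000000009735 A
1.25 nA = 0.00000000125 A
3.142 nA = 0.000000003142 A
18.84 pA = 0.00000000001884 A

3.142 nA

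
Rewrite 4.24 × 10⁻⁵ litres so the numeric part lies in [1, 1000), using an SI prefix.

= 42.4 × 10⁻⁶ litres; 10⁻⁶ is micro.

42.4 microlitres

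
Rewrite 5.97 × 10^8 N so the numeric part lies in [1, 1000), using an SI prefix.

597 MN

= 597 × 10^6 N; 10^6 is mega.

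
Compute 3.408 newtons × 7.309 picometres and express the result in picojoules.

3.408 × 7.309e-12 = 24.909072e-12 J

24.909072 picojoules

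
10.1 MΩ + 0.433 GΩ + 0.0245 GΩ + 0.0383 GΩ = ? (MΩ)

505.9 MΩ

In MΩ:
  10.1 MΩ → 10.1
  0.433 GΩ = 0.433 × 10³ MΩ = 433
  0.0245 GΩ = 0.0245 × 10³ MΩ = 24.5
  0.0383 GΩ = 0.0383 × 10³ MΩ = 38.3
Sum: 10.1 + 433 + 24.5 + 38.3 = 505.9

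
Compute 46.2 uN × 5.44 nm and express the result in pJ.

0.251328 pJ

46.2 × 10⁻⁶ × 5.44 × 10⁻⁹ = 251.328 × 10⁻¹⁵ J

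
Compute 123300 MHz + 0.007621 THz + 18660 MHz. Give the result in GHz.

149.581 GHz

In GHz:
  123300 MHz = 123300 × 10^-3 GHz = 123.3
  0.007621 THz = 0.007621 × 10^3 GHz = 7.621
  18660 MHz = 18660 × 10^-3 GHz = 18.66
Sum: 123.3 + 7.621 + 18.66 = 149.581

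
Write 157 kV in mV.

kilo = 10³, milli = 10⁻³; factor is 10⁶.
157 × 10⁶ = 157000000

157000000 mV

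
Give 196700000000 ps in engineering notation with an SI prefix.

= 196.7 × 10⁻³ s; 10⁻³ is milli.

196.7 ms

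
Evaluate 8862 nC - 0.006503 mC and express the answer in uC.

2.359 uC

In uC:
  8862 nC = 8862 × 10^-3 uC = 8.862
  0.006503 mC = 0.006503 × 10^3 uC = 6.503
Difference: 8.862 - 6.503 = 2.359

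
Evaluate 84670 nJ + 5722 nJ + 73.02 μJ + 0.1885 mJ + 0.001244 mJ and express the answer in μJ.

353.156 μJ

In μJ:
  84670 nJ = 84670 × 10^-3 μJ = 84.67
  5722 nJ = 5722 × 10^-3 μJ = 5.722
  73.02 μJ → 73.02
  0.1885 mJ = 0.1885 × 10^3 μJ = 188.5
  0.001244 mJ = 0.001244 × 10^3 μJ = 1.244
Sum: 84.67 + 5.722 + 73.02 + 188.5 + 1.244 = 353.156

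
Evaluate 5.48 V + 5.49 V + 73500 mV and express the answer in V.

84.47 V

In V:
  5.48 V → 5.48
  5.49 V → 5.49
  73500 mV = 73500e-3 V = 73.5
Sum: 5.48 + 5.49 + 73.5 = 84.47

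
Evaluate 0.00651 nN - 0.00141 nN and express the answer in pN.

5.1 pN

In pN:
  0.00651 nN = 0.00651e3 pN = 6.51
  0.00141 nN = 0.00141e3 pN = 1.41
Difference: 6.51 - 1.41 = 5.1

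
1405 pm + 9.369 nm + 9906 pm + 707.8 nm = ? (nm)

In nm:
  1405 pm = 1405 × 10^-3 nm = 1.405
  9.369 nm → 9.369
  9906 pm = 9906 × 10^-3 nm = 9.906
  707.8 nm → 707.8
Sum: 1.405 + 9.369 + 9.906 + 707.8 = 728.48

728.48 nm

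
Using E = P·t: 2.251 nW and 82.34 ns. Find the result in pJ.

0.00018534734 pJ

2.251 × 10^-9 × 82.34 × 10^-9 = 185.34734 × 10^-18 J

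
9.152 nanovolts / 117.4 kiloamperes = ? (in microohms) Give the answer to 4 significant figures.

(9.152 × 10^-9) / (117.4 × 10^3) = 0.0779557 × 10^-12 Ω

0.00000007796 microohms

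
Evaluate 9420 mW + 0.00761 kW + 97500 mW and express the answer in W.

114.53 W

In W:
  9420 mW = 9420 × 10^-3 W = 9.42
  0.00761 kW = 0.00761 × 10^3 W = 7.61
  97500 mW = 97500 × 10^-3 W = 97.5
Sum: 9.42 + 7.61 + 97.5 = 114.53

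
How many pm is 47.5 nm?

47500 pm

nano = 10⁻⁹, pico = 10⁻¹²; factor is 10³.
47.5 × 10³ = 47500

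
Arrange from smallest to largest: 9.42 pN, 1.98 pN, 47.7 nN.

1.98 pN < 9.42 pN < 47.7 nN

9.42 pN = 0.00000000000942 N
1.98 pN = 0.00000000000198 N
47.7 nN = 0.0000000477 N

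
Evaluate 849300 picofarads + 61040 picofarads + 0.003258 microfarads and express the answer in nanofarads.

913.598 nanofarads

In nanofarads:
  849300 picofarads = 849300e-3 nanofarads = 849.3
  61040 picofarads = 61040e-3 nanofarads = 61.04
  0.003258 microfarads = 0.003258e3 nanofarads = 3.258
Sum: 849.3 + 61.04 + 3.258 = 913.598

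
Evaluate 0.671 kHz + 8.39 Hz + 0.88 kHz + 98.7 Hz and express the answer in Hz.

In Hz:
  0.671 kHz = 0.671 × 10^3 Hz = 671
  8.39 Hz → 8.39
  0.88 kHz = 0.88 × 10^3 Hz = 880
  98.7 Hz → 98.7
Sum: 671 + 8.39 + 880 + 98.7 = 1658.09

1658.09 Hz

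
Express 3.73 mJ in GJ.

0.00000000000373 GJ

milli = 10⁻³, giga = 10⁹; factor is 10⁻¹².
3.73 × 10⁻¹² = 0.00000000000373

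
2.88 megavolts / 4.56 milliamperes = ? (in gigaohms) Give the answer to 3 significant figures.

(2.88 × 10⁶) / (4.56 × 10⁻³) = 0.63158 × 10⁹ Ω

0.632 gigaohms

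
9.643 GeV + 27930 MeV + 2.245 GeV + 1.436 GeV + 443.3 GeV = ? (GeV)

484.554 GeV

In GeV:
  9.643 GeV → 9.643
  27930 MeV = 27930e-3 GeV = 27.93
  2.245 GeV → 2.245
  1.436 GeV → 1.436
  443.3 GeV → 443.3
Sum: 9.643 + 27.93 + 2.245 + 1.436 + 443.3 = 484.554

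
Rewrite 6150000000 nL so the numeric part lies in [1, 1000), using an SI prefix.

= 6.15 L; mantissa already in [1, 1000).

6.15 L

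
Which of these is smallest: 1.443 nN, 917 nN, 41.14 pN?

1.443 nN = 0.000000001443 N
917 nN = 0.000000917 N
41.14 pN = 0.00000000004114 N

41.14 pN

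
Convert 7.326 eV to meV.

7326 meV

(no prefix) = 10⁰, milli = 10⁻³; factor is 10³.
7.326 × 10³ = 7326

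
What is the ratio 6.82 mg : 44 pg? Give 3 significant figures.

155000000

(6.82 × 10^-3) / (44 × 10^-12) = 0.155 × 10^9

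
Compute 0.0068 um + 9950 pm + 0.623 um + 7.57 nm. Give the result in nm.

In nm:
  0.0068 um = 0.0068 × 10³ nm = 6.8
  9950 pm = 9950 × 10⁻³ nm = 9.95
  0.623 um = 0.623 × 10³ nm = 623
  7.57 nm → 7.57
Sum: 6.8 + 9.95 + 623 + 7.57 = 647.32

647.32 nm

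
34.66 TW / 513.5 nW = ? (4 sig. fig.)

67500000000000000000

(34.66e12) / (513.5e-9) = 0.067498e21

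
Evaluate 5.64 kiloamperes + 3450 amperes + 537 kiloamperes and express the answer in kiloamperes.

In kiloamperes:
  5.64 kiloamperes → 5.64
  3450 amperes = 3450e-3 kiloamperes = 3.45
  537 kiloamperes → 537
Sum: 5.64 + 3.45 + 537 = 546.09

546.09 kiloamperes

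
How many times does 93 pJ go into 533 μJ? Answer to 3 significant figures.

5730000

(533 × 10^-6) / (93 × 10^-12) = 5.731 × 10^6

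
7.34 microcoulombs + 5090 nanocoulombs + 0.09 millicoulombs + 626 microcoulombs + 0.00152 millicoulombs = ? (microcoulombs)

In microcoulombs:
  7.34 microcoulombs → 7.34
  5090 nanocoulombs = 5090e-3 microcoulombs = 5.09
  0.09 millicoulombs = 0.09e3 microcoulombs = 90
  626 microcoulombs → 626
  0.00152 millicoulombs = 0.00152e3 microcoulombs = 1.52
Sum: 7.34 + 5.09 + 90 + 626 + 1.52 = 729.95

729.95 microcoulombs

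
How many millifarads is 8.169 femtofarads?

0.000000000008169 millifarads

femto = 10^-15, milli = 10^-3; factor is 10^-12.
8.169 × 10^-12 = 0.000000000008169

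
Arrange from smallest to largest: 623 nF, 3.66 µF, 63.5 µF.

623 nF < 3.66 µF < 63.5 µF

623 nF = 0.000000623 F
3.66 µF = 0.00000366 F
63.5 µF = 0.0000635 F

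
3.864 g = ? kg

0.003864 kg

(no prefix) = 10^0, kilo = 10^3; factor is 10^-3.
3.864 × 10^-3 = 0.003864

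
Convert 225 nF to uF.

nano = 10^-9, micro = 10^-6; factor is 10^-3.
225 × 10^-3 = 0.225

0.225 uF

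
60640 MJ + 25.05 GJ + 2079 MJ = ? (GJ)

87.769 GJ

In GJ:
  60640 MJ = 60640 × 10⁻³ GJ = 60.64
  25.05 GJ → 25.05
  2079 MJ = 2079 × 10⁻³ GJ = 2.079
Sum: 60.64 + 25.05 + 2.079 = 87.769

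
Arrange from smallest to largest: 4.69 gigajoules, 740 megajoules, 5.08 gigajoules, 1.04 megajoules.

1.04 megajoules < 740 megajoules < 4.69 gigajoules < 5.08 gigajoules

4.69 gigajoules = 4690000000 joules
740 megajoules = 740000000 joules
5.08 gigajoules = 5080000000 joules
1.04 megajoules = 1040000 joules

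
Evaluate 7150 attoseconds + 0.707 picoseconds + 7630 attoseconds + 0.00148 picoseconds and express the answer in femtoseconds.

723.26 femtoseconds

In femtoseconds:
  7150 attoseconds = 7150e-3 femtoseconds = 7.15
  0.707 picoseconds = 0.707e3 femtoseconds = 707
  7630 attoseconds = 7630e-3 femtoseconds = 7.63
  0.00148 picoseconds = 0.00148e3 femtoseconds = 1.48
Sum: 7.15 + 707 + 7.63 + 1.48 = 723.26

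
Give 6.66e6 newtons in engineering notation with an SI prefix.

6.66 meganewtons

= 6.66e6 newtons; 1e6 is mega.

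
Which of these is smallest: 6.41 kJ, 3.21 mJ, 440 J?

6.41 kJ = 6410 J
3.21 mJ = 0.00321 J
440 J = 440 J

3.21 mJ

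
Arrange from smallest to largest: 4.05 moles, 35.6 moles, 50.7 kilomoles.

4.05 moles < 35.6 moles < 50.7 kilomoles

4.05 moles = 4.05 moles
35.6 moles = 35.6 moles
50.7 kilomoles = 50700 moles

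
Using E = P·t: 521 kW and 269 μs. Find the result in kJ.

521e3 × 269e-6 = 140149e-3 J

0.140149 kJ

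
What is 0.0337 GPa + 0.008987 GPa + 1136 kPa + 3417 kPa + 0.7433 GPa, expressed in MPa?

In MPa:
  0.0337 GPa = 0.0337 × 10³ MPa = 33.7
  0.008987 GPa = 0.008987 × 10³ MPa = 8.987
  1136 kPa = 1136 × 10⁻³ MPa = 1.136
  3417 kPa = 3417 × 10⁻³ MPa = 3.417
  0.7433 GPa = 0.7433 × 10³ MPa = 743.3
Sum: 33.7 + 8.987 + 1.136 + 3.417 + 743.3 = 790.54

790.54 MPa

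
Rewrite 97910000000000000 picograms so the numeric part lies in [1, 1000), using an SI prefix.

= 97.91e3 grams; 1e3 is kilo.

97.91 kilograms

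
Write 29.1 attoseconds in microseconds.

0.0000000000291 microseconds

atto = 10⁻¹⁸, micro = 10⁻⁶; factor is 10⁻¹².
29.1 × 10⁻¹² = 0.0000000000291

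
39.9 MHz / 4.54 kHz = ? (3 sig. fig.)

(39.9 × 10^6) / (4.54 × 10^3) = 8.789 × 10^3

8790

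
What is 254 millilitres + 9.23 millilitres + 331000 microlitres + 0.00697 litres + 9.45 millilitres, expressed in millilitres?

610.65 millilitres

In millilitres:
  254 millilitres → 254
  9.23 millilitres → 9.23
  331000 microlitres = 331000e-3 millilitres = 331
  0.00697 litres = 0.00697e3 millilitres = 6.97
  9.45 millilitres → 9.45
Sum: 254 + 9.23 + 331 + 6.97 + 9.45 = 610.65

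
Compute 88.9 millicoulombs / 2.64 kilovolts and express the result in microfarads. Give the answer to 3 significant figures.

33.7 microfarads

(88.9 × 10⁻³) / (2.64 × 10³) = 33.674 × 10⁻⁶ F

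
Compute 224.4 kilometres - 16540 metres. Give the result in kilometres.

In kilometres:
  224.4 kilometres → 224.4
  16540 metres = 16540 × 10⁻³ kilometres = 16.54
Difference: 224.4 - 16.54 = 207.86

207.86 kilometres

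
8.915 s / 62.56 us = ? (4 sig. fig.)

(8.915) / (62.56 × 10⁻⁶) = 0.1425 × 10⁶

142500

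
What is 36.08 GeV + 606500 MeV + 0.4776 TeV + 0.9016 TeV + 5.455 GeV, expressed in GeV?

In GeV:
  36.08 GeV → 36.08
  606500 MeV = 606500 × 10^-3 GeV = 606.5
  0.4776 TeV = 0.4776 × 10^3 GeV = 477.6
  0.9016 TeV = 0.9016 × 10^3 GeV = 901.6
  5.455 GeV → 5.455
Sum: 36.08 + 606.5 + 477.6 + 901.6 + 5.455 = 2027.235

2027.235 GeV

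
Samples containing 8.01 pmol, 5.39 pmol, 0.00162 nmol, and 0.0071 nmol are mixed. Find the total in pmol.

22.12 pmol

In pmol:
  8.01 pmol → 8.01
  5.39 pmol → 5.39
  0.00162 nmol = 0.00162e3 pmol = 1.62
  0.0071 nmol = 0.0071e3 pmol = 7.1
Sum: 8.01 + 5.39 + 1.62 + 7.1 = 22.12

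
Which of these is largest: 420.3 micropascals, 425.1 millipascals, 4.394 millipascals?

425.1 millipascals

420.3 micropascals = 0.0004203 pascals
425.1 millipascals = 0.4251 pascals
4.394 millipascals = 0.004394 pascals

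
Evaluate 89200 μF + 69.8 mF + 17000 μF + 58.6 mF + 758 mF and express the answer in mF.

In mF:
  89200 μF = 89200 × 10^-3 mF = 89.2
  69.8 mF → 69.8
  17000 μF = 17000 × 10^-3 mF = 17
  58.6 mF → 58.6
  758 mF → 758
Sum: 89.2 + 69.8 + 17 + 58.6 + 758 = 992.6

992.6 mF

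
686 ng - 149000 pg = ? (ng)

537 ng

In ng:
  686 ng → 686
  149000 pg = 149000e-3 ng = 149
Difference: 686 - 149 = 537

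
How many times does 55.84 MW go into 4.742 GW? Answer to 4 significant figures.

(4.742 × 10⁹) / (55.84 × 10⁶) = 0.084921 × 10³

84.92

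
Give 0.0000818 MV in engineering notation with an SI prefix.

81.8 V

= 81.8 V; mantissa already in [1, 1000).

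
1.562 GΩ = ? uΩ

1562000000000000 uΩ

giga = 1e9, micro = 1e-6; factor is 1e15.
1.562 × 1e15 = 1562000000000000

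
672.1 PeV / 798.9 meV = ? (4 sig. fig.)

(672.1 × 10¹⁵) / (798.9 × 10⁻³) = 0.84128 × 10¹⁸

841300000000000000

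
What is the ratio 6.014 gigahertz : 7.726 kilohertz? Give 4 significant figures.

(6.014e9) / (7.726e3) = 0.77841e6

778400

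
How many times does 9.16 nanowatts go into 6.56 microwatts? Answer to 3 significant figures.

716

(6.56e-6) / (9.16e-9) = 0.7162e3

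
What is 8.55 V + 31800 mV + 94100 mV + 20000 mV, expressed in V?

154.45 V

In V:
  8.55 V → 8.55
  31800 mV = 31800e-3 V = 31.8
  94100 mV = 94100e-3 V = 94.1
  20000 mV = 20000e-3 V = 20
Sum: 8.55 + 31.8 + 94.1 + 20 = 154.45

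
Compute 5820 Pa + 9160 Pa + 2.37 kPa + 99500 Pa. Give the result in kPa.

In kPa:
  5820 Pa = 5820e-3 kPa = 5.82
  9160 Pa = 9160e-3 kPa = 9.16
  2.37 kPa → 2.37
  99500 Pa = 99500e-3 kPa = 99.5
Sum: 5.82 + 9.16 + 2.37 + 99.5 = 116.85

116.85 kPa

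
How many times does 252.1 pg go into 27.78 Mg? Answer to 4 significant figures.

(27.78e6) / (252.1e-12) = 0.11019e18

110200000000000000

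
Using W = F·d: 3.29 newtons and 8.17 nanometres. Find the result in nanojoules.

26.8793 nanojoules

3.29 × 8.17 × 10⁻⁹ = 26.8793 × 10⁻⁹ J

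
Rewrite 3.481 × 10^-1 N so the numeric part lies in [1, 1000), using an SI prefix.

348.1 mN

= 348.1 × 10^-3 N; 10^-3 is milli.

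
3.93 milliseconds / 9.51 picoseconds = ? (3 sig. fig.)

413000000

(3.93 × 10⁻³) / (9.51 × 10⁻¹²) = 0.4132 × 10⁹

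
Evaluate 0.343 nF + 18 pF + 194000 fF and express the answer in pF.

555 pF

In pF:
  0.343 nF = 0.343 × 10^3 pF = 343
  18 pF → 18
  194000 fF = 194000 × 10^-3 pF = 194
Sum: 343 + 18 + 194 = 555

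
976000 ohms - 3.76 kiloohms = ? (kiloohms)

In kiloohms:
  976000 ohms = 976000 × 10^-3 kiloohms = 976
  3.76 kiloohms → 3.76
Difference: 976 - 3.76 = 972.24

972.24 kiloohms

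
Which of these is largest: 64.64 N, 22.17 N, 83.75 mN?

64.64 N = 64.64 N
22.17 N = 22.17 N
83.75 mN = 0.08375 N

64.64 N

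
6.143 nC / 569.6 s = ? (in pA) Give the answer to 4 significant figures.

10.78 pA

(6.143 × 10⁻⁹) / (569.6) = 0.0107848 × 10⁻⁹ A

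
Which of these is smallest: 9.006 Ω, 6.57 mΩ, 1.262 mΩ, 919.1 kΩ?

1.262 mΩ

9.006 Ω = 9.006 Ω
6.57 mΩ = 0.00657 Ω
1.262 mΩ = 0.001262 Ω
919.1 kΩ = 919100 Ω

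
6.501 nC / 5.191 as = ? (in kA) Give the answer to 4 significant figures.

(6.501e-9) / (5.191e-18) = 1.25236e9 A

1252000 kA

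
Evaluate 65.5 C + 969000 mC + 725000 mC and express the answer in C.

1759.5 C

In C:
  65.5 C → 65.5
  969000 mC = 969000 × 10^-3 C = 969
  725000 mC = 725000 × 10^-3 C = 725
Sum: 65.5 + 969 + 725 = 1759.5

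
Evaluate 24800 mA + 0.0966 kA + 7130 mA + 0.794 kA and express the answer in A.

922.53 A

In A:
  24800 mA = 24800 × 10⁻³ A = 24.8
  0.0966 kA = 0.0966 × 10³ A = 96.6
  7130 mA = 7130 × 10⁻³ A = 7.13
  0.794 kA = 0.794 × 10³ A = 794
Sum: 24.8 + 96.6 + 7.13 + 794 = 922.53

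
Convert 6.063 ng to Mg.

nano = 10⁻⁹, mega = 10⁶; factor is 10⁻¹⁵.
6.063 × 10⁻¹⁵ = 0.000000000000006063

0.000000000000006063 Mg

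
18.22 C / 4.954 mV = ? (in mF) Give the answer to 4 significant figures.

3678000 mF

(18.22) / (4.954e-3) = 3.67784e3 F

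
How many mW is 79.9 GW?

79900000000000 mW

giga = 10⁹, milli = 10⁻³; factor is 10¹².
79.9 × 10¹² = 79900000000000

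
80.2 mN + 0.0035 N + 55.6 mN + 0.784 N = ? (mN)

In mN:
  80.2 mN → 80.2
  0.0035 N = 0.0035 × 10³ mN = 3.5
  55.6 mN → 55.6
  0.784 N = 0.784 × 10³ mN = 784
Sum: 80.2 + 3.5 + 55.6 + 784 = 923.3

923.3 mN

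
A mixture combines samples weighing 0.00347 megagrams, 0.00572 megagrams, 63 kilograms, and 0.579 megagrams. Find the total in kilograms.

651.19 kilograms

In kilograms:
  0.00347 megagrams = 0.00347e3 kilograms = 3.47
  0.00572 megagrams = 0.00572e3 kilograms = 5.72
  63 kilograms → 63
  0.579 megagrams = 0.579e3 kilograms = 579
Sum: 3.47 + 5.72 + 63 + 579 = 651.19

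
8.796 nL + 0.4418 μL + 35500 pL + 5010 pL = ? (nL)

491.106 nL

In nL:
  8.796 nL → 8.796
  0.4418 μL = 0.4418 × 10³ nL = 441.8
  35500 pL = 35500 × 10⁻³ nL = 35.5
  5010 pL = 5010 × 10⁻³ nL = 5.01
Sum: 8.796 + 441.8 + 35.5 + 5.01 = 491.106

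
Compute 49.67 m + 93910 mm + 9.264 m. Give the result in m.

In m:
  49.67 m → 49.67
  93910 mm = 93910 × 10⁻³ m = 93.91
  9.264 m → 9.264
Sum: 49.67 + 93.91 + 9.264 = 152.844

152.844 m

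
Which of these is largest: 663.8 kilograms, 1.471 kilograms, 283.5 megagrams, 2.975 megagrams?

663.8 kilograms = 663800 grams
1.471 kilograms = 1471 grams
283.5 megagrams = 283500000 grams
2.975 megagrams = 2975000 grams

283.5 megagrams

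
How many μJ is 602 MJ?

mega = 1e6, micro = 1e-6; factor is 1e12.
602 × 1e12 = 602000000000000

602000000000000 μJ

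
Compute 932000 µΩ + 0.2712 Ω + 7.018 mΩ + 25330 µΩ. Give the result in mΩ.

In mΩ:
  932000 µΩ = 932000e-3 mΩ = 932
  0.2712 Ω = 0.2712e3 mΩ = 271.2
  7.018 mΩ → 7.018
  25330 µΩ = 25330e-3 mΩ = 25.33
Sum: 932 + 271.2 + 7.018 + 25.33 = 1235.548

1235.548 mΩ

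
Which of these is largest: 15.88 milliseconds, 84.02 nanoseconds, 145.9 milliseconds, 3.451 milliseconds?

145.9 milliseconds

15.88 milliseconds = 0.01588 seconds
84.02 nanoseconds = 0.00000008402 seconds
145.9 milliseconds = 0.1459 seconds
3.451 milliseconds = 0.003451 seconds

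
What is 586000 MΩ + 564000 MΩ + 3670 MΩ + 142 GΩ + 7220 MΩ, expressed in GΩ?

1302.89 GΩ

In GΩ:
  586000 MΩ = 586000e-3 GΩ = 586
  564000 MΩ = 564000e-3 GΩ = 564
  3670 MΩ = 3670e-3 GΩ = 3.67
  142 GΩ → 142
  7220 MΩ = 7220e-3 GΩ = 7.22
Sum: 586 + 564 + 3.67 + 142 + 7.22 = 1302.89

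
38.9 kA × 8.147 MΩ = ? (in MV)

38.9 × 10³ × 8.147 × 10⁶ = 316.9183 × 10⁹ V

316918.3 MV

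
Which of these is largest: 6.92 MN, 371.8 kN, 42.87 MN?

6.92 MN = 6920000 N
371.8 kN = 371800 N
42.87 MN = 42870000 N

42.87 MN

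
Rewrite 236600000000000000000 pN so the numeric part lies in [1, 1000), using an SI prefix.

236.6 MN

= 236.6e6 N; 1e6 is mega.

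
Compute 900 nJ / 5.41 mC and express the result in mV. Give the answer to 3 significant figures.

(900e-9) / (5.41e-3) = 166.36e-6 V

0.166 mV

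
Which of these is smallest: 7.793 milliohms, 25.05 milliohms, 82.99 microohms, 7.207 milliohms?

82.99 microohms

7.793 milliohms = 0.007793 ohms
25.05 milliohms = 0.02505 ohms
82.99 microohms = 0.00008299 ohms
7.207 milliohms = 0.007207 ohms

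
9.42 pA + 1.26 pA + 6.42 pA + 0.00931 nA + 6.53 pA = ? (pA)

In pA:
  9.42 pA → 9.42
  1.26 pA → 1.26
  6.42 pA → 6.42
  0.00931 nA = 0.00931 × 10³ pA = 9.31
  6.53 pA → 6.53
Sum: 9.42 + 1.26 + 6.42 + 9.31 + 6.53 = 32.94

32.94 pA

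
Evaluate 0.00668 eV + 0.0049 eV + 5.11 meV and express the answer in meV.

16.69 meV

In meV:
  0.00668 eV = 0.00668 × 10^3 meV = 6.68
  0.0049 eV = 0.0049 × 10^3 meV = 4.9
  5.11 meV → 5.11
Sum: 6.68 + 4.9 + 5.11 = 16.69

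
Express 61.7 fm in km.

0.0000000000000000617 km

femto = 10⁻¹⁵, kilo = 10³; factor is 10⁻¹⁸.
61.7 × 10⁻¹⁸ = 0.0000000000000000617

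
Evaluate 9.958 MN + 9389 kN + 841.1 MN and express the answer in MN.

860.447 MN

In MN:
  9.958 MN → 9.958
  9389 kN = 9389 × 10^-3 MN = 9.389
  841.1 MN → 841.1
Sum: 9.958 + 9.389 + 841.1 = 860.447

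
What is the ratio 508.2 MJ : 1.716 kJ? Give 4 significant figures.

296200

(508.2 × 10⁶) / (1.716 × 10³) = 296.15 × 10³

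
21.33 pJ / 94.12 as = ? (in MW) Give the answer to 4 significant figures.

0.2266 MW

(21.33 × 10^-12) / (94.12 × 10^-18) = 0.226626 × 10^6 W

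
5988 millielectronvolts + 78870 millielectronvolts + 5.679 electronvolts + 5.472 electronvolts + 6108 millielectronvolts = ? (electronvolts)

102.117 electronvolts

In electronvolts:
  5988 millielectronvolts = 5988 × 10^-3 electronvolts = 5.988
  78870 millielectronvolts = 78870 × 10^-3 electronvolts = 78.87
  5.679 electronvolts → 5.679
  5.472 electronvolts → 5.472
  6108 millielectronvolts = 6108 × 10^-3 electronvolts = 6.108
Sum: 5.988 + 78.87 + 5.679 + 5.472 + 6.108 = 102.117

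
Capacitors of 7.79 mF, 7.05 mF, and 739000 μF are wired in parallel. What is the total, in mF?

753.84 mF

In mF:
  7.79 mF → 7.79
  7.05 mF → 7.05
  739000 μF = 739000 × 10^-3 mF = 739
Sum: 7.79 + 7.05 + 739 = 753.84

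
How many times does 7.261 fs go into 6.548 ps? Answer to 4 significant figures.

(6.548 × 10^-12) / (7.261 × 10^-15) = 0.9018 × 10^3

901.8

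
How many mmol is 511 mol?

511000 mmol

(no prefix) = 10⁰, milli = 10⁻³; factor is 10³.
511 × 10³ = 511000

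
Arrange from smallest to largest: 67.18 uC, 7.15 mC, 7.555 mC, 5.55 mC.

67.18 uC < 5.55 mC < 7.15 mC < 7.555 mC

67.18 uC = 0.00006718 C
7.15 mC = 0.00715 C
7.555 mC = 0.007555 C
5.55 mC = 0.00555 C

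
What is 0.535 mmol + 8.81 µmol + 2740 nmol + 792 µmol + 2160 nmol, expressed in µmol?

In µmol:
  0.535 mmol = 0.535 × 10³ µmol = 535
  8.81 µmol → 8.81
  2740 nmol = 2740 × 10⁻³ µmol = 2.74
  792 µmol → 792
  2160 nmol = 2160 × 10⁻³ µmol = 2.16
Sum: 535 + 8.81 + 2.74 + 792 + 2.16 = 1340.71

1340.71 µmol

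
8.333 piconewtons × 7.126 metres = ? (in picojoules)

59.380958 picojoules

8.333 × 10^-12 × 7.126 = 59.380958 × 10^-12 J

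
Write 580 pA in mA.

pico = 1e-12, milli = 1e-3; factor is 1e-9.
580 × 1e-9 = 0.00000058

0.00000058 mA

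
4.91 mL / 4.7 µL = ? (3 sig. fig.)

1040

(4.91 × 10^-3) / (4.7 × 10^-6) = 1.045 × 10^3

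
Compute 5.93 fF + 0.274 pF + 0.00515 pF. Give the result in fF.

285.08 fF

In fF:
  5.93 fF → 5.93
  0.274 pF = 0.274 × 10³ fF = 274
  0.00515 pF = 0.00515 × 10³ fF = 5.15
Sum: 5.93 + 274 + 5.15 = 285.08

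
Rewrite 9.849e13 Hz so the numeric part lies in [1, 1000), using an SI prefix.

98.49 THz

= 98.49e12 Hz; 1e12 is tera.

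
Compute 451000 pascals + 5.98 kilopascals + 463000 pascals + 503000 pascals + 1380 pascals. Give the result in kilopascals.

1424.36 kilopascals

In kilopascals:
  451000 pascals = 451000 × 10⁻³ kilopascals = 451
  5.98 kilopascals → 5.98
  463000 pascals = 463000 × 10⁻³ kilopascals = 463
  503000 pascals = 503000 × 10⁻³ kilopascals = 503
  1380 pascals = 1380 × 10⁻³ kilopascals = 1.38
Sum: 451 + 5.98 + 463 + 503 + 1.38 = 1424.36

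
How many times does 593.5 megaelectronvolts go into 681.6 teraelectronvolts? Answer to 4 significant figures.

(681.6e12) / (593.5e6) = 1.1484e6

1148000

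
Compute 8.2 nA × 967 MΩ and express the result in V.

7.9294 V

8.2 × 10^-9 × 967 × 10^6 = 7929.4 × 10^-3 V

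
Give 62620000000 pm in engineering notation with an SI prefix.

= 62.62 × 10^-3 m; 10^-3 is milli.

62.62 mm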